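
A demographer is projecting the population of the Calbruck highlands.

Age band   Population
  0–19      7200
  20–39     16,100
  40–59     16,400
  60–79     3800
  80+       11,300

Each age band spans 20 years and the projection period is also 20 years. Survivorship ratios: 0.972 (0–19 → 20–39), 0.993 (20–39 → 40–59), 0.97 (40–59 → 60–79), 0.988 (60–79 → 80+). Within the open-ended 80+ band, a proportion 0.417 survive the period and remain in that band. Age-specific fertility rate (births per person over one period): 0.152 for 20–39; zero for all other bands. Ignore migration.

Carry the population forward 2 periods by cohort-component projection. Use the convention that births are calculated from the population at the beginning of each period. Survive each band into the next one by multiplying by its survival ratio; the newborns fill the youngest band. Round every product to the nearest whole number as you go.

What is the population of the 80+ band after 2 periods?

19247

(Bands numbered youngest = 1 to oldest = 5.)
Period 1:
Births: 16100 × 0.152 = 2447
Band 2: 7200 × 0.972 = 6998
Band 3: 16100 × 0.993 = 15987
Band 4: 16400 × 0.97 = 15908
Band 5: 3800 × 0.988 + 11300 × 0.417 = 3754 + 4712 = 8466
End of period: [2447, 6998, 15987, 15908, 8466]
Period 2:
Births: 6998 × 0.152 = 1064
Band 2: 2447 × 0.972 = 2378
Band 3: 6998 × 0.993 = 6949
Band 4: 15987 × 0.97 = 15507
Band 5: 15908 × 0.988 + 8466 × 0.417 = 15717 + 3530 = 19247
End of period: [1064, 2378, 6949, 15507, 19247]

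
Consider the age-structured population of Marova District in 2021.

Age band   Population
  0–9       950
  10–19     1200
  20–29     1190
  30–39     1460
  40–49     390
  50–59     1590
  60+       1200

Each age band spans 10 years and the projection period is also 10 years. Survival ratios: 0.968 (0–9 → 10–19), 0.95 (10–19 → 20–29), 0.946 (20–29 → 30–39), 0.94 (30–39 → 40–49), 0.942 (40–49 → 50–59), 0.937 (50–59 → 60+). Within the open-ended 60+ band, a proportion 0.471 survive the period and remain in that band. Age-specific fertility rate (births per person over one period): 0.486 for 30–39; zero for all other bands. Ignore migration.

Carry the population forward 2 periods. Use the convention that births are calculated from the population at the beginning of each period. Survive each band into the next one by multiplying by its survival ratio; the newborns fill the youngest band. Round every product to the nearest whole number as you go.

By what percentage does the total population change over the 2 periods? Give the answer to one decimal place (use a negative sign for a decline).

— Period 1 —
Births: 1460 × 0.486 = 710
10–19: 950 × 0.968 = 920
20–29: 1200 × 0.95 = 1140
30–39: 1190 × 0.946 = 1126
40–49: 1460 × 0.94 = 1372
50–59: 390 × 0.942 = 367
60+: 1590 × 0.937 + 1200 × 0.471 = 1490 + 565 = 2055
Population now: 0–9=710, 10–19=920, 20–29=1140, 30–39=1126, 40–49=1372, 50–59=367, 60+=2055
— Period 2 —
Births: 1126 × 0.486 = 547
10–19: 710 × 0.968 = 687
20–29: 920 × 0.95 = 874
30–39: 1140 × 0.946 = 1078
40–49: 1126 × 0.94 = 1058
50–59: 1372 × 0.942 = 1292
60+: 367 × 0.937 + 2055 × 0.471 = 344 + 968 = 1312
Population now: 0–9=547, 10–19=687, 20–29=874, 30–39=1078, 40–49=1058, 50–59=1292, 60+=1312
Total: 7980 → 6848; change = -1132; percentage change = -14.2%

-14.2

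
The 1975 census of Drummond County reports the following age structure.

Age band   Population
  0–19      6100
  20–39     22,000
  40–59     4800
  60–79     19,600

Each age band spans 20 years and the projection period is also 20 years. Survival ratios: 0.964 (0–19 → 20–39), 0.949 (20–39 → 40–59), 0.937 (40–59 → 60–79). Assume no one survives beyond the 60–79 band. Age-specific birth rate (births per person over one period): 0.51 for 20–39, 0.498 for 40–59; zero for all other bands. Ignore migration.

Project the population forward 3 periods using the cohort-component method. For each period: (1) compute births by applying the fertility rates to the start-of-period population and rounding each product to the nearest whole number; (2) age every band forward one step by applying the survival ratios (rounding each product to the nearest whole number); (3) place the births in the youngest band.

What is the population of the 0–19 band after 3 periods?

9470

Numbering the bands 1..4 from youngest to oldest:
Period 1:
Births: 22000 × 0.51 = 11220, 4800 × 0.498 = 2390 → 13610
Band 2: 6100 × 0.964 = 5880
Band 3: 22000 × 0.949 = 20878
Band 4: 4800 × 0.937 = 4498
Giving 13610 / 5880 / 20878 / 4498.
Period 2:
Births: 5880 × 0.51 = 2999, 20878 × 0.498 = 10397 → 13396
Band 2: 13610 × 0.964 = 13120
Band 3: 5880 × 0.949 = 5580
Band 4: 20878 × 0.937 = 19563
Giving 13396 / 13120 / 5580 / 19563.
Period 3:
Births: 13120 × 0.51 = 6691, 5580 × 0.498 = 2779 → 9470
Band 2: 13396 × 0.964 = 12914
Band 3: 13120 × 0.949 = 12451
Band 4: 5580 × 0.937 = 5228
Giving 9470 / 12914 / 12451 / 5228.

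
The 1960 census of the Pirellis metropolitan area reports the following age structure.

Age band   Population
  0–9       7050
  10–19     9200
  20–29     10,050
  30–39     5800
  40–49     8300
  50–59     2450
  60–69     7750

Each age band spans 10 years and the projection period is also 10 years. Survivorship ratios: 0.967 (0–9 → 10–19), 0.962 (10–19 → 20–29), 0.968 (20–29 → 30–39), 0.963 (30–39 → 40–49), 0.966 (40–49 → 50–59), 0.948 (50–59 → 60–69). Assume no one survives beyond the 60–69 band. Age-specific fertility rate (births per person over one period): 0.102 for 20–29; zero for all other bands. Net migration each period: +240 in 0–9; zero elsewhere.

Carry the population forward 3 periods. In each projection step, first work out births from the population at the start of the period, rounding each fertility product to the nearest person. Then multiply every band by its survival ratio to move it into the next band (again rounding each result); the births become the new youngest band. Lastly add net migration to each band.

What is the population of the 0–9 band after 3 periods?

909

(Bands numbered youngest = 1 to oldest = 7.)
[period 1]
Births: 10050 × 0.102 = 1025
Band 2: 7050 × 0.967 = 6817
Band 3: 9200 × 0.962 = 8850
Band 4: 10050 × 0.968 = 9728
Band 5: 5800 × 0.963 = 5585
Band 6: 8300 × 0.966 = 8018
Band 7: 2450 × 0.948 = 2323
Net migration: Band 1 + 240 → 1265
Population now: 0–9=1265, 10–19=6817, 20–29=8850, 30–39=9728, 40–49=5585, 50–59=8018, 60–69=2323
[period 2]
Births: 8850 × 0.102 = 903
Band 2: 1265 × 0.967 = 1223
Band 3: 6817 × 0.962 = 6558
Band 4: 8850 × 0.968 = 8567
Band 5: 9728 × 0.963 = 9368
Band 6: 5585 × 0.966 = 5395
Band 7: 8018 × 0.948 = 7601
Net migration: Band 1 + 240 → 1143
Population now: 0–9=1143, 10–19=1223, 20–29=6558, 30–39=8567, 40–49=9368, 50–59=5395, 60–69=7601
[period 3]
Births: 6558 × 0.102 = 669
Band 2: 1143 × 0.967 = 1105
Band 3: 1223 × 0.962 = 1177
Band 4: 6558 × 0.968 = 6348
Band 5: 8567 × 0.963 = 8250
Band 6: 9368 × 0.966 = 9049
Band 7: 5395 × 0.948 = 5114
Net migration: Band 1 + 240 → 909
Population now: 0–9=909, 10–19=1105, 20–29=1177, 30–39=6348, 40–49=8250, 50–59=9049, 60–69=5114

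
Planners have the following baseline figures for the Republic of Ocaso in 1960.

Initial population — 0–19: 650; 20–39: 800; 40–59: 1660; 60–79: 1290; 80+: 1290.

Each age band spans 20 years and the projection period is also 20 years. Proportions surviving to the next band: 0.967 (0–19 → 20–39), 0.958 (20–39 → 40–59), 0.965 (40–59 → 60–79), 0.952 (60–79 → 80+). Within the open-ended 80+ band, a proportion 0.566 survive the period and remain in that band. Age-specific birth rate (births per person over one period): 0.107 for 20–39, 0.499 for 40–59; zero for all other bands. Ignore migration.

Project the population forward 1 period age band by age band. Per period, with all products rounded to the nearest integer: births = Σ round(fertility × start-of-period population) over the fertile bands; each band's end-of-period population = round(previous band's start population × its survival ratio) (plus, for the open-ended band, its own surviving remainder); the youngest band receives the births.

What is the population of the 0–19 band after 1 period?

(Bands numbered youngest = 1 to oldest = 5.)
After projecting period 1:
Births: 800 × 0.107 = 86 ; 1660 × 0.499 = 828 → 914
Band 2: 650 × 0.967 = 629
Band 3: 800 × 0.958 = 766
Band 4: 1660 × 0.965 = 1602
Band 5: 1290 × 0.952 + 1290 × 0.566 = 1228 + 730 = 1958
End of period: [914, 629, 766, 1602, 1958]

914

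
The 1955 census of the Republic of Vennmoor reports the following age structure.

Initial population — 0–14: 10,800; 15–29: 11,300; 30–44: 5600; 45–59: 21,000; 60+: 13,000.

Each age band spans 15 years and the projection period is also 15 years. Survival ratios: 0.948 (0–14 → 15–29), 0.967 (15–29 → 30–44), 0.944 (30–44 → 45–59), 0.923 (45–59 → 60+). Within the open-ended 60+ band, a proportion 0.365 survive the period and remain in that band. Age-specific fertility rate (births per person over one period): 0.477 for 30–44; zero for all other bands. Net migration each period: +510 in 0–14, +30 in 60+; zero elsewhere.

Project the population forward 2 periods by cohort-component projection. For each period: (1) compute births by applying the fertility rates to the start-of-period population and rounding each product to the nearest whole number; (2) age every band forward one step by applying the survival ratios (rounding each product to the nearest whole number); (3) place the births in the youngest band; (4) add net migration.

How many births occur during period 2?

5212

Period 1.
Births: 5600 * 0.477 = 2671
15–29: 10800 * 0.948 = 10238
30–44: 11300 * 0.967 = 10927
45–59: 5600 * 0.944 = 5286
60+: 21000 * 0.923 + 13000 * 0.365 = 19383 + 4745 = 24128
Net migration: 0–14 + 510 → 3181; 60+ + 30 → 24158
→ [3181, 10238, 10927, 5286, 24158]
Period 2.
Births: 10927 * 0.477 = 5212
15–29: 3181 * 0.948 = 3016
30–44: 10238 * 0.967 = 9900
45–59: 10927 * 0.944 = 10315
60+: 5286 * 0.923 + 24158 * 0.365 = 4879 + 8818 = 13697
Net migration: 0–14 + 510 → 5722; 60+ + 30 → 13727
→ [5722, 3016, 9900, 10315, 13727]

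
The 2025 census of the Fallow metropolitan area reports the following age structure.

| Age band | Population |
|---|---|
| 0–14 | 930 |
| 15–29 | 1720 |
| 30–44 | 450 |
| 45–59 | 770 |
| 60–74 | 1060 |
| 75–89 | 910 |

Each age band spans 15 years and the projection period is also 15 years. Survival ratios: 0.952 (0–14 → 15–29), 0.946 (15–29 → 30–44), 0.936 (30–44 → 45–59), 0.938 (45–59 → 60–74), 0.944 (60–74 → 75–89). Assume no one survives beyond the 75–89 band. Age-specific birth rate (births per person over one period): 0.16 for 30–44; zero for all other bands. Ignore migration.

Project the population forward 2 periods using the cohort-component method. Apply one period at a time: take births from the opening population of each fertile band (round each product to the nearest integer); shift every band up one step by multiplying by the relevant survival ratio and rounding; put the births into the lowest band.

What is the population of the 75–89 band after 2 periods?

After projecting period 1:
Births: 450 * 0.16 = 72
15–29: 930 * 0.952 = 885
30–44: 1720 * 0.946 = 1627
45–59: 450 * 0.936 = 421
60–74: 770 * 0.938 = 722
75–89: 1060 * 0.944 = 1001
Population now: 0–14=72, 15–29=885, 30–44=1627, 45–59=421, 60–74=722, 75–89=1001
After projecting period 2:
Births: 1627 * 0.16 = 260
15–29: 72 * 0.952 = 69
30–44: 885 * 0.946 = 837
45–59: 1627 * 0.936 = 1523
60–74: 421 * 0.938 = 395
75–89: 722 * 0.944 = 682
Population now: 0–14=260, 15–29=69, 30–44=837, 45–59=1523, 60–74=395, 75–89=682

682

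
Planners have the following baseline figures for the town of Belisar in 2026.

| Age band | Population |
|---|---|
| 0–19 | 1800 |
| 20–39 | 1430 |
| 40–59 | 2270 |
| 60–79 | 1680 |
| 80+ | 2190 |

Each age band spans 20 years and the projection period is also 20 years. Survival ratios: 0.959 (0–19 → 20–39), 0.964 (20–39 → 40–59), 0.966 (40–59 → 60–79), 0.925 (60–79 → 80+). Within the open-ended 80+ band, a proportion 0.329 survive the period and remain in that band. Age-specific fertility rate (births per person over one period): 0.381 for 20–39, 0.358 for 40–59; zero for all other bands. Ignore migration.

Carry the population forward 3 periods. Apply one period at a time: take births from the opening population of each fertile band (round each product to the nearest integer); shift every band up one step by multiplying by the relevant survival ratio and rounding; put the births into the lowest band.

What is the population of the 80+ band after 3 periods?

2146

Let group 1 be 0–19 through group 5 = 80+.
After projecting period 1:
Births: 1430 * 0.381 = 545  |  2270 * 0.358 = 813 ⇒ total 1358
Group 2: 1800 * 0.959 = 1726
Group 3: 1430 * 0.964 = 1379
Group 4: 2270 * 0.966 = 2193
Group 5: 1680 * 0.925 + 2190 * 0.329 = 1554 + 721 = 2275
End of period: [1358, 1726, 1379, 2193, 2275]
After projecting period 2:
Births: 1726 * 0.381 = 658  |  1379 * 0.358 = 494 ⇒ total 1152
Group 2: 1358 * 0.959 = 1302
Group 3: 1726 * 0.964 = 1664
Group 4: 1379 * 0.966 = 1332
Group 5: 2193 * 0.925 + 2275 * 0.329 = 2029 + 748 = 2777
End of period: [1152, 1302, 1664, 1332, 2777]
After projecting period 3:
Births: 1302 * 0.381 = 496  |  1664 * 0.358 = 596 ⇒ total 1092
Group 2: 1152 * 0.959 = 1105
Group 3: 1302 * 0.964 = 1255
Group 4: 1664 * 0.966 = 1607
Group 5: 1332 * 0.925 + 2777 * 0.329 = 1232 + 914 = 2146
End of period: [1092, 1105, 1255, 1607, 2146]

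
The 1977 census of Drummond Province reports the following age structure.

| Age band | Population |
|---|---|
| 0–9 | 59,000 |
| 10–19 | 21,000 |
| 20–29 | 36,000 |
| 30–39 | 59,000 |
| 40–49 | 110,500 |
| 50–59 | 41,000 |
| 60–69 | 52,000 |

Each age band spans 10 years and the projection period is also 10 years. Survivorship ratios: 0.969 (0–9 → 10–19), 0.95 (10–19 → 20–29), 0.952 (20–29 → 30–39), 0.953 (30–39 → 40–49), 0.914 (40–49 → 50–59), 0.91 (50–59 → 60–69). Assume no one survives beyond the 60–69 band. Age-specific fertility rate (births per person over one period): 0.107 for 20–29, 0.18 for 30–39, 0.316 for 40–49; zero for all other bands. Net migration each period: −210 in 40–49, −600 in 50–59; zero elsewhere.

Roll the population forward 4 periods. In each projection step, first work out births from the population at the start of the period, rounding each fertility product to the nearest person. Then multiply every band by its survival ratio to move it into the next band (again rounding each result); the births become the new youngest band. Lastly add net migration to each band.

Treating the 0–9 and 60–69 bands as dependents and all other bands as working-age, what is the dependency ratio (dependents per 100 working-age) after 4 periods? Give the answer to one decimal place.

30.7

Call the bands 1 to 7, youngest first.
Period 1:
Births: 36000 × 0.107 = 3852 ; 59000 × 0.18 = 10620 ; 110500 × 0.316 = 34918 → 49390
Band 2: 59000 × 0.969 = 57171
Band 3: 21000 × 0.95 = 19950
Band 4: 36000 × 0.952 = 34272
Band 5: 59000 × 0.953 = 56227
Band 6: 110500 × 0.914 = 100997
Band 7: 41000 × 0.91 = 37310
Net migration: Band 5 − 210 → 56017; Band 6 − 600 → 100397
→ [49390, 57171, 19950, 34272, 56017, 100397, 37310]
Period 2:
Births: 19950 × 0.107 = 2135 ; 34272 × 0.18 = 6169 ; 56017 × 0.316 = 17701 → 26005
Band 2: 49390 × 0.969 = 47859
Band 3: 57171 × 0.95 = 54312
Band 4: 19950 × 0.952 = 18992
Band 5: 34272 × 0.953 = 32661
Band 6: 56017 × 0.914 = 51200
Band 7: 100397 × 0.91 = 91361
Net migration: Band 5 − 210 → 32451; Band 6 − 600 → 50600
→ [26005, 47859, 54312, 18992, 32451, 50600, 91361]
Period 3:
Births: 54312 × 0.107 = 5811 ; 18992 × 0.18 = 3419 ; 32451 × 0.316 = 10255 → 19485
Band 2: 26005 × 0.969 = 25199
Band 3: 47859 × 0.95 = 45466
Band 4: 54312 × 0.952 = 51705
Band 5: 18992 × 0.953 = 18099
Band 6: 32451 × 0.914 = 29660
Band 7: 50600 × 0.91 = 46046
Net migration: Band 5 − 210 → 17889; Band 6 − 600 → 29060
→ [19485, 25199, 45466, 51705, 17889, 29060, 46046]
Period 4:
Births: 45466 × 0.107 = 4865 ; 51705 × 0.18 = 9307 ; 17889 × 0.316 = 5653 → 19825
Band 2: 19485 × 0.969 = 18881
Band 3: 25199 × 0.95 = 23939
Band 4: 45466 × 0.952 = 43284
Band 5: 51705 × 0.953 = 49275
Band 6: 17889 × 0.914 = 16351
Band 7: 29060 × 0.91 = 26445
Net migration: Band 5 − 210 → 49065; Band 6 − 600 → 15751
→ [19825, 18881, 23939, 43284, 49065, 15751, 26445]
Dependents (band 0–9 + band 60–69) = 19825 + 26445 = 46270; working-age = 150920; ratio = 46270/150920 × 100 = 30.7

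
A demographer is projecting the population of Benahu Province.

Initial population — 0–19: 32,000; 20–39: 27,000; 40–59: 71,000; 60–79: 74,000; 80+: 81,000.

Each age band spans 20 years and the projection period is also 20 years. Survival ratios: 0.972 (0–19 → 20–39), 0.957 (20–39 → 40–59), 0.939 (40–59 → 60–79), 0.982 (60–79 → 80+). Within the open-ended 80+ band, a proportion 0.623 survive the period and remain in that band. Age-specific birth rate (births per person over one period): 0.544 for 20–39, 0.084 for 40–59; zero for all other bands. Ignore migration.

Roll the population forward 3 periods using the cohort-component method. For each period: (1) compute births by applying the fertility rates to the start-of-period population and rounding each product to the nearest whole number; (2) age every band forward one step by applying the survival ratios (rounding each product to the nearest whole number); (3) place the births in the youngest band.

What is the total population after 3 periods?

After projecting period 1:
Births: 27000 × 0.544 = 14688  |  71000 × 0.084 = 5964 → total 20652
20–39: 32000 × 0.972 = 31104
40–59: 27000 × 0.957 = 25839
60–79: 71000 × 0.939 = 66669
80+: 74000 × 0.982 + 81000 × 0.623 = 72668 + 50463 = 123131
→ [20652, 31104, 25839, 66669, 123131]
After projecting period 2:
Births: 31104 × 0.544 = 16921  |  25839 × 0.084 = 2170 → total 19091
20–39: 20652 × 0.972 = 20074
40–59: 31104 × 0.957 = 29767
60–79: 25839 × 0.939 = 24263
80+: 66669 × 0.982 + 123131 × 0.623 = 65469 + 76711 = 142180
→ [19091, 20074, 29767, 24263, 142180]
After projecting period 3:
Births: 20074 × 0.544 = 10920  |  29767 × 0.084 = 2500 → total 13420
20–39: 19091 × 0.972 = 18556
40–59: 20074 × 0.957 = 19211
60–79: 29767 × 0.939 = 27951
80+: 24263 × 0.982 + 142180 × 0.623 = 23826 + 88578 = 112404
→ [13420, 18556, 19211, 27951, 112404]
Total after period 3: 13420 + 18556 + 19211 + 27951 + 112404 = 191542

191542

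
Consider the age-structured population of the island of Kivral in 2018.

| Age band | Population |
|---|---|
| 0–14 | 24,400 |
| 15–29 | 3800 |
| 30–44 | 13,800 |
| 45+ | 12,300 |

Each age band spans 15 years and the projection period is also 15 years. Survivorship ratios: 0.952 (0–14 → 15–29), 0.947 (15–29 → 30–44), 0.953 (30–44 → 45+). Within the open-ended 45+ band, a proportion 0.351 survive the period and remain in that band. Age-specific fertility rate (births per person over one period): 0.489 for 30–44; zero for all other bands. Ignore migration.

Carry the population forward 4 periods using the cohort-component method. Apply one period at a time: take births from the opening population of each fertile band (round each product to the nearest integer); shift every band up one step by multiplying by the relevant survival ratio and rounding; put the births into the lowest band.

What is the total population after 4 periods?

(Groups numbered youngest = 1 to oldest = 4.)
[period 1]
Births: 13800 × 0.489 = 6748
Group 2: 24400 × 0.952 = 23229
Group 3: 3800 × 0.947 = 3599
Group 4: 13800 × 0.953 + 12300 × 0.351 = 13151 + 4317 = 17468
→ [6748, 23229, 3599, 17468]
[period 2]
Births: 3599 × 0.489 = 1760
Group 2: 6748 × 0.952 = 6424
Group 3: 23229 × 0.947 = 21998
Group 4: 3599 × 0.953 + 17468 × 0.351 = 3430 + 6131 = 9561
→ [1760, 6424, 21998, 9561]
[period 3]
Births: 21998 × 0.489 = 10757
Group 2: 1760 × 0.952 = 1676
Group 3: 6424 × 0.947 = 6084
Group 4: 21998 × 0.953 + 9561 × 0.351 = 20964 + 3356 = 24320
→ [10757, 1676, 6084, 24320]
[period 4]
Births: 6084 × 0.489 = 2975
Group 2: 10757 × 0.952 = 10241
Group 3: 1676 × 0.947 = 1587
Group 4: 6084 × 0.953 + 24320 × 0.351 = 5798 + 8536 = 14334
→ [2975, 10241, 1587, 14334]
Total after period 4: 2975 + 10241 + 1587 + 14334 = 29137

29137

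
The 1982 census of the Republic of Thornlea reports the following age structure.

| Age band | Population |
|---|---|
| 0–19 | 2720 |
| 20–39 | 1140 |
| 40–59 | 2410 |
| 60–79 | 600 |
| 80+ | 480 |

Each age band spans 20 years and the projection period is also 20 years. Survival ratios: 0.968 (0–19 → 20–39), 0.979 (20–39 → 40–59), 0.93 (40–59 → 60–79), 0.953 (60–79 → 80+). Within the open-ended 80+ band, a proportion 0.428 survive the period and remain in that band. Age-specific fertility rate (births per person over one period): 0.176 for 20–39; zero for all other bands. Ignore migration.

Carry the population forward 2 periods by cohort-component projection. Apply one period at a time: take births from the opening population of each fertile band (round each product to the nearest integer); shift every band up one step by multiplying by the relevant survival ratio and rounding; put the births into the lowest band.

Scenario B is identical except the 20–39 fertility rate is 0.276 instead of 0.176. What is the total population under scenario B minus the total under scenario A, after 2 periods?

Numbering the bands 1..5 from youngest to oldest:
After projecting period 1:
Births: 1140 × 0.176 = 201
Band 2: 2720 × 0.968 = 2633
Band 3: 1140 × 0.979 = 1116
Band 4: 2410 × 0.93 = 2241
Band 5: 600 × 0.953 + 480 × 0.428 = 572 + 205 = 777
Population now: 0–19=201, 20–39=2633, 40–59=1116, 60–79=2241, 80+=777
After projecting period 2:
Births: 2633 × 0.176 = 463
Band 2: 201 × 0.968 = 195
Band 3: 2633 × 0.979 = 2578
Band 4: 1116 × 0.93 = 1038
Band 5: 2241 × 0.953 + 777 × 0.428 = 2136 + 333 = 2469
Population now: 0–19=463, 20–39=195, 40–59=2578, 60–79=1038, 80+=2469
Scenario A total after 2 periods: 6743
Scenario B projection —
After projecting period 1:
Births: 1140 × 0.276 = 315
Band 2: 2720 × 0.968 = 2633
Band 3: 1140 × 0.979 = 1116
Band 4: 2410 × 0.93 = 2241
Band 5: 600 × 0.953 + 480 × 0.428 = 572 + 205 = 777
Population now: 0–19=315, 20–39=2633, 40–59=1116, 60–79=2241, 80+=777
After projecting period 2:
Births: 2633 × 0.276 = 727
Band 2: 315 × 0.968 = 305
Band 3: 2633 × 0.979 = 2578
Band 4: 1116 × 0.93 = 1038
Band 5: 2241 × 0.953 + 777 × 0.428 = 2136 + 333 = 2469
Population now: 0–19=727, 20–39=305, 40–59=2578, 60–79=1038, 80+=2469
Scenario B total after 2 periods: 7117
Difference B − A = 7117 − 6743 = 374

374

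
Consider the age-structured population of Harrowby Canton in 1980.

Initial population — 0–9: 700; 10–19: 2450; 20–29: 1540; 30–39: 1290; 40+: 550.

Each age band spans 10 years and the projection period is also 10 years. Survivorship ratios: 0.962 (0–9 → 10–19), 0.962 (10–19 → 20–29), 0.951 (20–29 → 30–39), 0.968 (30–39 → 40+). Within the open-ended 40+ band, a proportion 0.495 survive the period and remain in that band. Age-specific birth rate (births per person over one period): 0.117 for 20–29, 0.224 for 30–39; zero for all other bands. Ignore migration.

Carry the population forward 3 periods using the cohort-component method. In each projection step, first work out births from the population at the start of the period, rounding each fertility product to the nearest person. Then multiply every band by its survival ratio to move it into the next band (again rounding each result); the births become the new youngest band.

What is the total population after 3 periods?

5453

Numbering the groups 1..5 from youngest to oldest:
Period 1.
Births: 1540 * 0.117 = 180, 1290 * 0.224 = 289 → 469
Group 2: 700 * 0.962 = 673
Group 3: 2450 * 0.962 = 2357
Group 4: 1540 * 0.951 = 1465
Group 5: 1290 * 0.968 + 550 * 0.495 = 1249 + 272 = 1521
End of period: [469, 673, 2357, 1465, 1521]
Period 2.
Births: 2357 * 0.117 = 276, 1465 * 0.224 = 328 → 604
Group 2: 469 * 0.962 = 451
Group 3: 673 * 0.962 = 647
Group 4: 2357 * 0.951 = 2242
Group 5: 1465 * 0.968 + 1521 * 0.495 = 1418 + 753 = 2171
End of period: [604, 451, 647, 2242, 2171]
Period 3.
Births: 647 * 0.117 = 76, 2242 * 0.224 = 502 → 578
Group 2: 604 * 0.962 = 581
Group 3: 451 * 0.962 = 434
Group 4: 647 * 0.951 = 615
Group 5: 2242 * 0.968 + 2171 * 0.495 = 2170 + 1075 = 3245
End of period: [578, 581, 434, 615, 3245]
Total after period 3: 578 + 581 + 434 + 615 + 3245 = 5453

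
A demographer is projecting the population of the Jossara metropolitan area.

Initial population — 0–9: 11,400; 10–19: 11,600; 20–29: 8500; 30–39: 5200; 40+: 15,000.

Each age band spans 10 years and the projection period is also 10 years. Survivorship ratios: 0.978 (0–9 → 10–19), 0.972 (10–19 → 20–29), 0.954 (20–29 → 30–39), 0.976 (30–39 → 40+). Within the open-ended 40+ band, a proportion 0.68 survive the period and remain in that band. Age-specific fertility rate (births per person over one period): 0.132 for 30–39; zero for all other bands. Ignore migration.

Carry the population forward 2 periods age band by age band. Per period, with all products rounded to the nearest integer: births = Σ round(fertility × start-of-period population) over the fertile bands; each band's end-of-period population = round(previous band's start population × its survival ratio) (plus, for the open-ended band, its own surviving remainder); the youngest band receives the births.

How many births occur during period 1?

686

After projecting period 1:
Births: 5200 * 0.132 = 686
10–19: 11400 * 0.978 = 11149
20–29: 11600 * 0.972 = 11275
30–39: 8500 * 0.954 = 8109
40+: 5200 * 0.976 + 15000 * 0.68 = 5075 + 10200 = 15275
→ [686, 11149, 11275, 8109, 15275]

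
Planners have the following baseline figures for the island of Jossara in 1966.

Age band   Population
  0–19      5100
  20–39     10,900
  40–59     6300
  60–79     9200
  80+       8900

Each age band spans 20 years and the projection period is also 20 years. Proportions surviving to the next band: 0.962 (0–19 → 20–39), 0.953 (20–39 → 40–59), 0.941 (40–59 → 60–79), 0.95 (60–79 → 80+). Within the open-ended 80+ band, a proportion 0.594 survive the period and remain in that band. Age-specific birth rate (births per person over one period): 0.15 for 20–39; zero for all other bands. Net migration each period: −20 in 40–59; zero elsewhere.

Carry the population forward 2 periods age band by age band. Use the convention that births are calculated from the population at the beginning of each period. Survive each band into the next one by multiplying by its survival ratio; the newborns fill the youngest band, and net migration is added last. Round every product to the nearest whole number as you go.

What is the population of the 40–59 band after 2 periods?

4655

After projecting period 1:
Births: 10900 × 0.15 = 1635
20–39: 5100 × 0.962 = 4906
40–59: 10900 × 0.953 = 10388
60–79: 6300 × 0.941 = 5928
80+: 9200 × 0.95 + 8900 × 0.594 = 8740 + 5287 = 14027
Net migration: 40–59 − 20 → 10368
→ [1635, 4906, 10368, 5928, 14027]
After projecting period 2:
Births: 4906 × 0.15 = 736
20–39: 1635 × 0.962 = 1573
40–59: 4906 × 0.953 = 4675
60–79: 10368 × 0.941 = 9756
80+: 5928 × 0.95 + 14027 × 0.594 = 5632 + 8332 = 13964
Net migration: 40–59 − 20 → 4655
→ [736, 1573, 4655, 9756, 13964]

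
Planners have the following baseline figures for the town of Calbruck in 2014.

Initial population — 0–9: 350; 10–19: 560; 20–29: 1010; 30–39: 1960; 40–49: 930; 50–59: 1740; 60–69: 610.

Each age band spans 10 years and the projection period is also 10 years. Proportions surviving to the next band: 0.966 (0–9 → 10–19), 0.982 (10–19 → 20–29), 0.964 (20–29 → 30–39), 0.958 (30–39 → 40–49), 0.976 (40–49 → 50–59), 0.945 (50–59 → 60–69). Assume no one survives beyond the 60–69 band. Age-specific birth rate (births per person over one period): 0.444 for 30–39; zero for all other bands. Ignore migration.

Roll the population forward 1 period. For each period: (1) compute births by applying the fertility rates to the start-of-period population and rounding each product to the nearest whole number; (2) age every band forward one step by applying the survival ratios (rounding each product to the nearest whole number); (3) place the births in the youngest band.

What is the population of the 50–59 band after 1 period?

908

— Period 1 —
Births: 1960 * 0.444 = 870
10–19: 350 * 0.966 = 338
20–29: 560 * 0.982 = 550
30–39: 1010 * 0.964 = 974
40–49: 1960 * 0.958 = 1878
50–59: 930 * 0.976 = 908
60–69: 1740 * 0.945 = 1644
Giving 870 / 338 / 550 / 974 / 1878 / 908 / 1644.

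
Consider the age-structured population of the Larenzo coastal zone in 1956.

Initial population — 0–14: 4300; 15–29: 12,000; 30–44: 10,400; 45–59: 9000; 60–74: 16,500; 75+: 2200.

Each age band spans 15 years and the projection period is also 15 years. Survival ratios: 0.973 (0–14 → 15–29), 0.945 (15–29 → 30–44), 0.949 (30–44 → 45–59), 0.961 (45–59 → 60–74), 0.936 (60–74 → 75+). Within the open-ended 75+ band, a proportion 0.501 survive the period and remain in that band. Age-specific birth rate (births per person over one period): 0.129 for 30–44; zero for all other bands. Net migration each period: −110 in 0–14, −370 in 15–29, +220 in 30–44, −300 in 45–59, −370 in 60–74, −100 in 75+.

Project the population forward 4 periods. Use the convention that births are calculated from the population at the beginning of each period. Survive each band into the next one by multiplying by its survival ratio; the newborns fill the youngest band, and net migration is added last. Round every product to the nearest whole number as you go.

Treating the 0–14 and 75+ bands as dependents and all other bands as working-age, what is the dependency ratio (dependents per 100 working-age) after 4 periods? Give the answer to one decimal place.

[period 1]
Births: 10400 × 0.129 = 1342
15–29: 4300 × 0.973 = 4184
30–44: 12000 × 0.945 = 11340
45–59: 10400 × 0.949 = 9870
60–74: 9000 × 0.961 = 8649
75+: 16500 × 0.936 + 2200 × 0.501 = 15444 + 1102 = 16546
Net migration: 0–14 − 110 → 1232; 15–29 − 370 → 3814; 30–44 + 220 → 11560; 45–59 − 300 → 9570; 60–74 − 370 → 8279; 75+ − 100 → 16446
→ [1232, 3814, 11560, 9570, 8279, 16446]
[period 2]
Births: 11560 × 0.129 = 1491
15–29: 1232 × 0.973 = 1199
30–44: 3814 × 0.945 = 3604
45–59: 11560 × 0.949 = 10970
60–74: 9570 × 0.961 = 9197
75+: 8279 × 0.936 + 16446 × 0.501 = 7749 + 8239 = 15988
Net migration: 0–14 − 110 → 1381; 15–29 − 370 → 829; 30–44 + 220 → 3824; 45–59 − 300 → 10670; 60–74 − 370 → 8827; 75+ − 100 → 15888
→ [1381, 829, 3824, 10670, 8827, 15888]
[period 3]
Births: 3824 × 0.129 = 493
15–29: 1381 × 0.973 = 1344
30–44: 829 × 0.945 = 783
45–59: 3824 × 0.949 = 3629
60–74: 10670 × 0.961 = 10254
75+: 8827 × 0.936 + 15888 × 0.501 = 8262 + 7960 = 16222
Net migration: 0–14 − 110 → 383; 15–29 − 370 → 974; 30–44 + 220 → 1003; 45–59 − 300 → 3329; 60–74 − 370 → 9884; 75+ − 100 → 16122
→ [383, 974, 1003, 3329, 9884, 16122]
[period 4]
Births: 1003 × 0.129 = 129
15–29: 383 × 0.973 = 373
30–44: 974 × 0.945 = 920
45–59: 1003 × 0.949 = 952
60–74: 3329 × 0.961 = 3199
75+: 9884 × 0.936 + 16122 × 0.501 = 9251 + 8077 = 17328
Net migration: 0–14 − 110 → 19; 15–29 − 370 → 3; 30–44 + 220 → 1140; 45–59 − 300 → 652; 60–74 − 370 → 2829; 75+ − 100 → 17228
→ [19, 3, 1140, 652, 2829, 17228]
Dependents (band 0–14 + band 75+) = 19 + 17228 = 17247; working-age = 4624; ratio = 17247/4624 × 100 = 373.0

373.0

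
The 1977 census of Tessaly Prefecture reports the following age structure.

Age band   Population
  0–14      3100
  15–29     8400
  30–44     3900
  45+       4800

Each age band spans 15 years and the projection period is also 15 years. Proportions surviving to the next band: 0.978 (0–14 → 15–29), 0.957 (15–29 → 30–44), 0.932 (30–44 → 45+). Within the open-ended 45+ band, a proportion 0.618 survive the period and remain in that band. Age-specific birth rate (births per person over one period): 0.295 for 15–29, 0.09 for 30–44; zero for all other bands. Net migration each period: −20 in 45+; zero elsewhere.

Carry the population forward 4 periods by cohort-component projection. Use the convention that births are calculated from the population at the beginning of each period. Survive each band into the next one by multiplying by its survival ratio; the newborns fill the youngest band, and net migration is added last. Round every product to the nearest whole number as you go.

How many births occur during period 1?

Call the bands 1 to 4, youngest first.
After projecting period 1:
Births: 8400 × 0.295 = 2478  |  3900 × 0.09 = 351 → 2829
Band 2: 3100 × 0.978 = 3032
Band 3: 8400 × 0.957 = 8039
Band 4: 3900 × 0.932 + 4800 × 0.618 = 3635 + 2966 = 6601
Net migration: Band 4 − 20 → 6581
Giving 2829 / 3032 / 8039 / 6581.

2829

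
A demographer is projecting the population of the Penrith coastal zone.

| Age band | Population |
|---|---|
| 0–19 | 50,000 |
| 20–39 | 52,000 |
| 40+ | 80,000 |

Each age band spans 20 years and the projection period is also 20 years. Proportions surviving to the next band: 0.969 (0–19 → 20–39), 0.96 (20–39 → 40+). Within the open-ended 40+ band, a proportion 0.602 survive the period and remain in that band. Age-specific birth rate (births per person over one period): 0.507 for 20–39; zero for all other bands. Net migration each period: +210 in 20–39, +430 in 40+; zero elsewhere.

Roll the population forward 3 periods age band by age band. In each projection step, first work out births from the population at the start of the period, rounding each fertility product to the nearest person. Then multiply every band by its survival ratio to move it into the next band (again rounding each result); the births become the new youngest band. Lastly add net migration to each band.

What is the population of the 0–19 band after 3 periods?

(Bands numbered youngest = 1 to oldest = 3.)
Period 1:
Births: 52000 × 0.507 = 26364
Band 2: 50000 × 0.969 = 48450
Band 3: 52000 × 0.96 + 80000 × 0.602 = 49920 + 48160 = 98080
Net migration: Band 2 + 210 → 48660; Band 3 + 430 → 98510
End of period: [26364, 48660, 98510]
Period 2:
Births: 48660 × 0.507 = 24671
Band 2: 26364 × 0.969 = 25547
Band 3: 48660 × 0.96 + 98510 × 0.602 = 46714 + 59303 = 106017
Net migration: Band 2 + 210 → 25757; Band 3 + 430 → 106447
End of period: [24671, 25757, 106447]
Period 3:
Births: 25757 × 0.507 = 13059
Band 2: 24671 × 0.969 = 23906
Band 3: 25757 × 0.96 + 106447 × 0.602 = 24727 + 64081 = 88808
Net migration: Band 2 + 210 → 24116; Band 3 + 430 → 89238
End of period: [13059, 24116, 89238]

13059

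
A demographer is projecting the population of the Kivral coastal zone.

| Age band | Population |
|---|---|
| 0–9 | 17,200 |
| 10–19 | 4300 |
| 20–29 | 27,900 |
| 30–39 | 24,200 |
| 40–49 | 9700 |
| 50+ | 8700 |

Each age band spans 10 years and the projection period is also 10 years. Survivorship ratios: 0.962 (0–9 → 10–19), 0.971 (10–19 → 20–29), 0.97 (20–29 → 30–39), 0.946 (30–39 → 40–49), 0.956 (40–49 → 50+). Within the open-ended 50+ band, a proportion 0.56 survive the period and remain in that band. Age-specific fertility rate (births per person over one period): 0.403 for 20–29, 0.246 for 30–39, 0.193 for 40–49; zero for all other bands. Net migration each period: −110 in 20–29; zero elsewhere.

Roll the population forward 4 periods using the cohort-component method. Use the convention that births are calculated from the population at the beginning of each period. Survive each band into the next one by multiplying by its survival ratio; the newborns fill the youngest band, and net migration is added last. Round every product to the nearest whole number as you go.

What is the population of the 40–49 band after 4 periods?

14641

[period 1]
Births: 27900 × 0.403 = 11244  |  24200 × 0.246 = 5953  |  9700 × 0.193 = 1872 ⇒ total 19069
10–19: 17200 × 0.962 = 16546
20–29: 4300 × 0.971 = 4175
30–39: 27900 × 0.97 = 27063
40–49: 24200 × 0.946 = 22893
50+: 9700 × 0.956 + 8700 × 0.56 = 9273 + 4872 = 14145
Net migration: 20–29 − 110 → 4065
→ [19069, 16546, 4065, 27063, 22893, 14145]
[period 2]
Births: 4065 × 0.403 = 1638  |  27063 × 0.246 = 6657  |  22893 × 0.193 = 4418 ⇒ total 12713
10–19: 19069 × 0.962 = 18344
20–29: 16546 × 0.971 = 16066
30–39: 4065 × 0.97 = 3943
40–49: 27063 × 0.946 = 25602
50+: 22893 × 0.956 + 14145 × 0.56 = 21886 + 7921 = 29807
Net migration: 20–29 − 110 → 15956
→ [12713, 18344, 15956, 3943, 25602, 29807]
[period 3]
Births: 15956 × 0.403 = 6430  |  3943 × 0.246 = 970  |  25602 × 0.193 = 4941 ⇒ total 12341
10–19: 12713 × 0.962 = 12230
20–29: 18344 × 0.971 = 17812
30–39: 15956 × 0.97 = 15477
40–49: 3943 × 0.946 = 3730
50+: 25602 × 0.956 + 29807 × 0.56 = 24476 + 16692 = 41168
Net migration: 20–29 − 110 → 17702
→ [12341, 12230, 17702, 15477, 3730, 41168]
[period 4]
Births: 17702 × 0.403 = 7134  |  15477 × 0.246 = 3807  |  3730 × 0.193 = 720 ⇒ total 11661
10–19: 12341 × 0.962 = 11872
20–29: 12230 × 0.971 = 11875
30–39: 17702 × 0.97 = 17171
40–49: 15477 × 0.946 = 14641
50+: 3730 × 0.956 + 41168 × 0.56 = 3566 + 23054 = 26620
Net migration: 20–29 − 110 → 11765
→ [11661, 11872, 11765, 17171, 14641, 26620]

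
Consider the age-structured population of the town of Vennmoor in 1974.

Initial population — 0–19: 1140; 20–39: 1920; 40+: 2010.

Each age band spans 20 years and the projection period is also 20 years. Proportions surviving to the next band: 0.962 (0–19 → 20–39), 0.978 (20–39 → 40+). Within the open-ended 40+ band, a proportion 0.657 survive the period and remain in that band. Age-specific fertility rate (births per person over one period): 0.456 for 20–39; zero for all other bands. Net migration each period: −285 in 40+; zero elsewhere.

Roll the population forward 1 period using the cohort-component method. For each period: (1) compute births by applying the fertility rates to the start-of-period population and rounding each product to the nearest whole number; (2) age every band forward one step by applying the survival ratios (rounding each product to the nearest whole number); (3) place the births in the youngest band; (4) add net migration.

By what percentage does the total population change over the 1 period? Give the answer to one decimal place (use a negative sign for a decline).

(Bands numbered youngest = 1 to oldest = 3.)
After projecting period 1:
Births: 1920 × 0.456 = 876
Band 2: 1140 × 0.962 = 1097
Band 3: 1920 × 0.978 + 2010 × 0.657 = 1878 + 1321 = 3199
Net migration: Band 3 − 285 → 2914
Population now: 0–19=876, 20–39=1097, 40+=2914
Total: 5070 → 4887; change = -183; percentage change = -3.6%

-3.6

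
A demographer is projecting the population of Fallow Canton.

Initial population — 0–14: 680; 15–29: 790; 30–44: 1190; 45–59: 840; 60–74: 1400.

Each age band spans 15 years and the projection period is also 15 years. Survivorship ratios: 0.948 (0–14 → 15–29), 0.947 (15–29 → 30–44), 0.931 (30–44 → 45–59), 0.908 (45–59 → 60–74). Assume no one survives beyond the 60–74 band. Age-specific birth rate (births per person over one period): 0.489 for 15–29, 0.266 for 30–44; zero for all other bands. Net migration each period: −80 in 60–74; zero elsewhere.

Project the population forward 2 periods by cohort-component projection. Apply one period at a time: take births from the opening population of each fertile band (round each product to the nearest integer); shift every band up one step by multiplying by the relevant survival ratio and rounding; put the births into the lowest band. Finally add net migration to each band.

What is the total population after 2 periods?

— Period 1 —
Births: 790 × 0.489 = 386, 1190 × 0.266 = 317 → 703
15–29: 680 × 0.948 = 645
30–44: 790 × 0.947 = 748
45–59: 1190 × 0.931 = 1108
60–74: 840 × 0.908 = 763
Net migration: 60–74 − 80 → 683
→ [703, 645, 748, 1108, 683]
— Period 2 —
Births: 645 × 0.489 = 315, 748 × 0.266 = 199 → 514
15–29: 703 × 0.948 = 666
30–44: 645 × 0.947 = 611
45–59: 748 × 0.931 = 696
60–74: 1108 × 0.908 = 1006
Net migration: 60–74 − 80 → 926
→ [514, 666, 611, 696, 926]
Total after period 2: 514 + 666 + 611 + 696 + 926 = 3413

3413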